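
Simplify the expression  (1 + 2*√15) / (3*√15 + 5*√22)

Multiply numerator and denominator by -5*√22 + 3*√15.
Denominator becomes -415; numerator becomes -10*√330 - 5*√22 + 3*√15 + 90.

(-90 - 3*√15 + 5*√22 + 10*√330)/415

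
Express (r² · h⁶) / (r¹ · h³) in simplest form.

h³*r

Quotient: r¹ · h³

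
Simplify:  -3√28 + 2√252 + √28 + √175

3√28 = 6*√7; 2√252 = 12*√7; √28 = 2*√7; √175 = 5*√7
Combine: (-6 + 12 + 2 + 5)·√7 = 13*√7

13*√7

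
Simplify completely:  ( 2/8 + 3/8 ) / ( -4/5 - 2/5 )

Numerator: 2/8 + 3/8 = 5/8
Denominator: -4/5 - 2/5 = -6/5
Divide: (5/8) · (-5/6) = -25/48

-25/48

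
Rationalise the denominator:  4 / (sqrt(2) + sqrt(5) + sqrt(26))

Group as (sqrt(2) + sqrt(5)) + sqrt(26); multiply by (sqrt(2) + sqrt(5)) - sqrt(26), then rationalise the remaining surd.

(-92*sqrt(5) - 116*sqrt(2) + 16*sqrt(65) + 76*sqrt(26))/321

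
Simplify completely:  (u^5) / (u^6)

Quotient: (u^-1)

1/u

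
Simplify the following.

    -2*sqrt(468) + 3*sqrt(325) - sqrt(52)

2*sqrt(468) = 12*sqrt(13); 3*sqrt(325) = 15*sqrt(13); sqrt(52) = 2*sqrt(13)
Combine: (-12 + 15 - 2)·sqrt(13) = sqrt(13)

sqrt(13)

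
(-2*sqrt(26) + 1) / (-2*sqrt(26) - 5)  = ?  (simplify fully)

(-12*sqrt(26) + 109)/79

Multiply numerator and denominator by -5 + 2*sqrt(26).
Denominator becomes -79; numerator becomes -109 + 12*sqrt(26).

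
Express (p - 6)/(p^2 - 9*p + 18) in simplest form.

Factor: p^2 - 9*p + 18 = (p - 6)*(p - 3)
Cancel the common factor (p - 6).

1/(p - 3)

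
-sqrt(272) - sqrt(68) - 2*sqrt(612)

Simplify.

sqrt(272) = 4*sqrt(17); sqrt(68) = 2*sqrt(17); 2*sqrt(612) = 12*sqrt(17)
Combine: (-4 - 2 - 12)·sqrt(17) = -18*sqrt(17)

-18*sqrt(17)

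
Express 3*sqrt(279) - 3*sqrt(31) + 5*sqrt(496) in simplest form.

26*sqrt(31)

3*sqrt(279) = 9*sqrt(31); 3*sqrt(31) = 3*sqrt(31); 5*sqrt(496) = 20*sqrt(31)
Combine: (9 - 3 + 20)·sqrt(31) = 26*sqrt(31)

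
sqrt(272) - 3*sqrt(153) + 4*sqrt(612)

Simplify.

sqrt(272) = 4*sqrt(17); 3*sqrt(153) = 9*sqrt(17); 4*sqrt(612) = 24*sqrt(17)
Combine: (4 - 9 + 24)·sqrt(17) = 19*sqrt(17)

19*sqrt(17)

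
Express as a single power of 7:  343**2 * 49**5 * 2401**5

7**36

343**2 = 7**6; 49**5 = 7**10; 2401**5 = 7**20
Combine exponents: 7**36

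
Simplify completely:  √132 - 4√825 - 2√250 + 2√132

√132 = 2*√33; 4√825 = 20*√33; 2√250 = 10*√10; 2√132 = 4*√33

-14*√33 - 10*√10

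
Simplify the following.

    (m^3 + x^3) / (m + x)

x^3 + m^3 = (m + x)(m^2 - m*x + x^2).

m^2 - m*x + x^2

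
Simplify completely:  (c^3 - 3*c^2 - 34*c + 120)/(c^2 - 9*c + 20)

c + 6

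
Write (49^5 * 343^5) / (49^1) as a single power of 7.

7^23

49^5 = 7^10; 343^5 = 7^15; 49^1 = 7^2
Combine exponents: 7^23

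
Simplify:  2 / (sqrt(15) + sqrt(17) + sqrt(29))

(-4*sqrt(7395) + 6*sqrt(29) + 54*sqrt(17) + 62*sqrt(15))/1011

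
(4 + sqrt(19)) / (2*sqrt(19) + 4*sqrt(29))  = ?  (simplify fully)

Multiply numerator and denominator by -4*sqrt(29) + 2*sqrt(19).
Denominator becomes -388; numerator becomes -4*sqrt(551) - 16*sqrt(29) + 8*sqrt(19) + 38.

(-19 - 4*sqrt(19) + 8*sqrt(29) + 2*sqrt(551))/194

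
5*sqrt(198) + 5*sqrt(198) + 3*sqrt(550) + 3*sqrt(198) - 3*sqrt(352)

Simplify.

5*sqrt(198) = 15*sqrt(22); 5*sqrt(198) = 15*sqrt(22); 3*sqrt(550) = 15*sqrt(22); 3*sqrt(198) = 9*sqrt(22); 3*sqrt(352) = 12*sqrt(22)
Combine: (15 + 15 + 15 + 9 - 12)·sqrt(22) = 42*sqrt(22)

42*sqrt(22)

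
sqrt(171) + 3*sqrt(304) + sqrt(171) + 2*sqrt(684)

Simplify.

30*sqrt(19)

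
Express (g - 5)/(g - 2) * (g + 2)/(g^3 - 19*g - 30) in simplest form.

Factor: g^3 - 19*g - 30 = (g + 3)*(g + 2)*(g - 5)
Cancel the common factors (g - 5), (g + 2).

1/(g^2 + g - 6)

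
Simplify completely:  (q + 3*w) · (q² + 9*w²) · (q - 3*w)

Telescope via difference of squares: (q+(3*w))(q-(3*w)) = q² - 9*w², then repeat with the next factor.

q⁴ - 81*w⁴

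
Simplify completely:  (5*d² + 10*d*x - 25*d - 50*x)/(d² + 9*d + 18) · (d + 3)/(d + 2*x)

(5*d - 25)/(d + 6)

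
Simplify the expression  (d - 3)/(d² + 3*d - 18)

1/(d + 6)

Factor: d² + 3*d - 18 = (d - 3)·(d + 6)
Cancel the common factor (d - 3).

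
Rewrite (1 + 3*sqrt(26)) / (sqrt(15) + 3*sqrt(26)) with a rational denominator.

(-3*sqrt(390) - sqrt(15) + 3*sqrt(26) + 234)/219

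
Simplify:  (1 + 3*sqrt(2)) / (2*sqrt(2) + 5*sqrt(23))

(-12 - 2*sqrt(2) + 5*sqrt(23) + 15*sqrt(46))/567

Multiply numerator and denominator by -5*sqrt(23) + 2*sqrt(2).
Denominator becomes -567; numerator becomes -15*sqrt(46) - 5*sqrt(23) + 2*sqrt(2) + 12.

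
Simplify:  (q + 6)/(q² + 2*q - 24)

Factor: q² + 2*q - 24 = (q + 6)·(q - 4)
Cancel the common factor (q + 6).

1/(q - 4)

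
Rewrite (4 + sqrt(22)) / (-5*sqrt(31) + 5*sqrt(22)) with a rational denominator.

(-sqrt(682) - 4*sqrt(31) - 22 - 4*sqrt(22))/45

Multiply numerator and denominator by 5*sqrt(22) + 5*sqrt(31).
Denominator becomes -225; numerator becomes 20*sqrt(22) + 110 + 20*sqrt(31) + 5*sqrt(682).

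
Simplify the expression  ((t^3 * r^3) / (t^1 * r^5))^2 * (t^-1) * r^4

t^3

Inside the bracket: t^2 * (r^-2)
Raise to the power 2: t^4 * (r^-4)
Multiply by (t^-1) * r^4: add exponents.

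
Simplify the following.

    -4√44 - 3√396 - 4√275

-46*√11

4√44 = 8*√11; 3√396 = 18*√11; 4√275 = 20*√11
Combine: (-8 - 18 - 20)·√11 = -46*√11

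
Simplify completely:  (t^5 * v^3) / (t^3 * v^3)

t^2

Quotient: t^2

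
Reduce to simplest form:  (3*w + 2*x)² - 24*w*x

(3*w - 2*x)²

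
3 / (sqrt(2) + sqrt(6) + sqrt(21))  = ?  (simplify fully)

(-51*sqrt(6) - 75*sqrt(2) + 36*sqrt(7) + 39*sqrt(21))/121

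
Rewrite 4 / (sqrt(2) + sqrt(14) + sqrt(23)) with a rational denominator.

Group as (sqrt(14) + sqrt(23)) + sqrt(2); multiply by (sqrt(14) + sqrt(23)) - sqrt(2), then rationalise the remaining surd.

(-16*sqrt(161) - 28*sqrt(23) + 44*sqrt(14) + 140*sqrt(2))/63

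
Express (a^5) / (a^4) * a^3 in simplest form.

Quotient: a^1
Multiply by a^3: add exponents.

a^4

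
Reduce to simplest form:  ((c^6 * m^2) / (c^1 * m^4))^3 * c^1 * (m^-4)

c^16/m^10

Inside the bracket: c^5 * (m^-2)
Raise to the power 3: c^15 * (m^-6)
Multiply by c^1 * (m^-4): add exponents.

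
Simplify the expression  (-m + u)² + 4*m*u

(m + u)²

Expand the square and combine the 4*m*u term.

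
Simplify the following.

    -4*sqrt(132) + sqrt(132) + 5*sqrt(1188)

4*sqrt(132) = 8*sqrt(33); sqrt(132) = 2*sqrt(33); 5*sqrt(1188) = 30*sqrt(33)
Combine: (-8 + 2 + 30)·sqrt(33) = 24*sqrt(33)

24*sqrt(33)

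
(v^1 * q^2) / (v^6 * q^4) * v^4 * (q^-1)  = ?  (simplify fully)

1/(q^3*v)

Quotient: (v^-5) * (q^-2)
Multiply by v^4 * (q^-1): add exponents.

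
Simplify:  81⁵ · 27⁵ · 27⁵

3^50

81⁵ = 3^20; 27⁵ = 3^15; 27⁵ = 3^15
Combine exponents: 3^50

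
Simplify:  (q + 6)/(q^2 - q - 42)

1/(q - 7)

Factor: q^2 - q - 42 = (q + 6)*(q - 7)
Cancel the common factor (q + 6).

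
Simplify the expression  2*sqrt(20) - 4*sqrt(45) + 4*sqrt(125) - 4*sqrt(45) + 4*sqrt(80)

16*sqrt(5)

2*sqrt(20) = 4*sqrt(5); 4*sqrt(45) = 12*sqrt(5); 4*sqrt(125) = 20*sqrt(5); 4*sqrt(45) = 12*sqrt(5); 4*sqrt(80) = 16*sqrt(5)
Combine: (4 - 12 + 20 - 12 + 16)·sqrt(5) = 16*sqrt(5)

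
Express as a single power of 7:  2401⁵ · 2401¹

2401⁵ = 7^20; 2401¹ = 7^4
Combine exponents: 7^24

7^24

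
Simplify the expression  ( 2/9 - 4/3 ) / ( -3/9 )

10/3

Numerator: 2/9 - 4/3 = -10/9
Denominator: -3/9 = -1/3
Divide: (-10/9) · (-3) = 10/3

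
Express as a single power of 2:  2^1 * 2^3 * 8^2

2^1 = 2^1; 2^3 = 2^3; 8^2 = 2^6
Combine exponents: 2^10

2^10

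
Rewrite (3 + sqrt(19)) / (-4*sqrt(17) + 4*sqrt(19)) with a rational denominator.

(3*sqrt(17) + 3*sqrt(19) + sqrt(323) + 19)/8

Multiply numerator and denominator by 4*sqrt(17) + 4*sqrt(19).
Denominator becomes 32; numerator becomes 12*sqrt(17) + 12*sqrt(19) + 4*sqrt(323) + 76.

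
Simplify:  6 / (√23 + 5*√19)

(-3*√23 + 15*√19)/226

Multiply numerator and denominator by -√23 + 5*√19.
Denominator becomes 452; numerator becomes -6*√23 + 30*√19.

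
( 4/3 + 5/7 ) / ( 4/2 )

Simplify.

Numerator: 4/3 + 5/7 = 43/21
Denominator: 4/2 = 2
Divide: (43/21) · (1/2) = 43/42

43/42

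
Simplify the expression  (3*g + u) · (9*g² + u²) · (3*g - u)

81*g⁴ - u⁴

Pair the conjugate factors: ((3*g)+u)((3*g)-u) = 9*g² - u², then repeat with the next factor.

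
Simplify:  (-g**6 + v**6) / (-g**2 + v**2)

g**4 + g**2*v**2 + v**4

Difference of sixth powers: factor out (-g**2 + v**2).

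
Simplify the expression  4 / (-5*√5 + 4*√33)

Multiply numerator and denominator by 5*√5 + 4*√33.
Denominator becomes 403; numerator becomes 20*√5 + 16*√33.

(20*√5 + 16*√33)/403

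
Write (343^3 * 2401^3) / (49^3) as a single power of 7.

343^3 = 7^9; 2401^3 = 7^12; 49^3 = 7^6
Combine exponents: 7^15

7^15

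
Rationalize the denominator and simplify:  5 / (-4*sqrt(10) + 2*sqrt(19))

(-10*sqrt(10) - 5*sqrt(19))/42

Multiply numerator and denominator by 2*sqrt(19) + 4*sqrt(10).
Denominator becomes -84; numerator becomes 10*sqrt(19) + 20*sqrt(10).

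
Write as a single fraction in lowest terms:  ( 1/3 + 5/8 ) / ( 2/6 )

23/8

Numerator: 1/3 + 5/8 = 23/24
Denominator: 2/6 = 1/3
Divide: (23/24) · (3) = 23/8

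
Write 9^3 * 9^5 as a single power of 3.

9^3 = 3^6; 9^5 = 3^10
Combine exponents: 3^16

3^16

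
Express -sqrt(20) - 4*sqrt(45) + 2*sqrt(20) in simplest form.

-10*sqrt(5)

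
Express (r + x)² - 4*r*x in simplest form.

(r - x)²

Expand the square and combine the 4*r*x term.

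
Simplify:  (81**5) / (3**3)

3**17

81**5 = 3**20; 3**3 = 3**3
Combine exponents: 3**17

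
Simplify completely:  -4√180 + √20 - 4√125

-42*√5

4√180 = 24*√5; √20 = 2*√5; 4√125 = 20*√5
Combine: (-24 + 2 - 20)·√5 = -42*√5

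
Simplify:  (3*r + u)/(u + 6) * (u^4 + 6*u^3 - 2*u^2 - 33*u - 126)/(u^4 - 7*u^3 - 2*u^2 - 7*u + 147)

(3*r + u)/(u - 7)

Factor: u^4 + 6*u^3 - 2*u^2 - 33*u - 126 = (u^2 + 3*u + 7)*(u + 6)*(u - 3);  u^4 - 7*u^3 - 2*u^2 - 7*u + 147 = (u^2 + 3*u + 7)*(u - 3)*(u - 7)
Cancel the common factors (u^2 + 3*u + 7), (u + 6), (u - 3).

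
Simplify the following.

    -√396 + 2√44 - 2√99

√396 = 6*√11; 2√44 = 4*√11; 2√99 = 6*√11
Combine: (-6 + 4 - 6)·√11 = -8*√11

-8*√11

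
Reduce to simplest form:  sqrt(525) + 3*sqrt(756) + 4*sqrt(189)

sqrt(525) = 5*sqrt(21); 3*sqrt(756) = 18*sqrt(21); 4*sqrt(189) = 12*sqrt(21)
Combine: (5 + 18 + 12)·sqrt(21) = 35*sqrt(21)

35*sqrt(21)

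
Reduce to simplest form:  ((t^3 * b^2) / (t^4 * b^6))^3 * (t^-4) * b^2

1/(b^10*t^7)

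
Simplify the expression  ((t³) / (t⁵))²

Inside the bracket: (t^-2)
Raise to the power 2: (t^-4)

t^(-4)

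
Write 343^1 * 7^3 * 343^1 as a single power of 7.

343^1 = 7^3; 7^3 = 7^3; 343^1 = 7^3
Combine exponents: 7^9

7^9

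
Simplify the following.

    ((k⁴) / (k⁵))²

k^(-2)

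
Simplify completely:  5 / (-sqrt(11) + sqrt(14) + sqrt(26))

(-29*sqrt(11) - sqrt(26) + 23*sqrt(14) + 4*sqrt(1001))/123

Group as (sqrt(14) + sqrt(26)) - sqrt(11); multiply by (sqrt(14) + sqrt(26)) + sqrt(11), then rationalise the remaining surd.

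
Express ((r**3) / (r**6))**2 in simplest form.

r**(-6)

Inside the bracket: (r**-3)
Raise to the power 2: (r**-6)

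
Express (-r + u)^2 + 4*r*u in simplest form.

(r + u)^2

Expand the square and combine the 4*r*u term.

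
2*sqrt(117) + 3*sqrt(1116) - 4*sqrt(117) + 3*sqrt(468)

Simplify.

2*sqrt(117) = 6*sqrt(13); 3*sqrt(1116) = 18*sqrt(31); 4*sqrt(117) = 12*sqrt(13); 3*sqrt(468) = 18*sqrt(13)

12*sqrt(13) + 18*sqrt(31)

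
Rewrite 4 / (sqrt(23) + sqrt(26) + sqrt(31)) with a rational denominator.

Group as (sqrt(26) + sqrt(31)) + sqrt(23); multiply by (sqrt(26) + sqrt(31)) - sqrt(23), then rationalise the remaining surd.

(-2*sqrt(18538) + 18*sqrt(31) + 28*sqrt(26) + 34*sqrt(23))/517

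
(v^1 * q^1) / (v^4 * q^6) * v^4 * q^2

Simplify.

v/q^3

Quotient: (v^-3) * (q^-5)
Multiply by v^4 * q^2: add exponents.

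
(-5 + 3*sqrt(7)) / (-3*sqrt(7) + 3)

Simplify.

(-8 + sqrt(7))/9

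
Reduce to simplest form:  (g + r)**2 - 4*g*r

Expanding gives g**2 - 2*g*r + r**2, a perfect square.

(g - r)**2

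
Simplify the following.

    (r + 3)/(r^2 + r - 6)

1/(r - 2)

Factor: r^2 + r - 6 = (r + 3)*(r - 2)
Cancel the common factor (r + 3).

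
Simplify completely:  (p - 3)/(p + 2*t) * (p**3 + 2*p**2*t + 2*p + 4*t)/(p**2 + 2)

p - 3

Factor: p**3 + 2*p**2*t + 2*p + 4*t = (p + 2*t)*(p**2 + 2)
Cancel the common factors (p**2 + 2), (p + 2*t).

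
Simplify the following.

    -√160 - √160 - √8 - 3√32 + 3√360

-14*√2 + 10*√10

√160 = 4*√10; √160 = 4*√10; √8 = 2*√2; 3√32 = 12*√2; 3√360 = 18*√10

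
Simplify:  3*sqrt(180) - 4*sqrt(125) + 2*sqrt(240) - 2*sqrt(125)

3*sqrt(180) = 18*sqrt(5); 4*sqrt(125) = 20*sqrt(5); 2*sqrt(240) = 8*sqrt(15); 2*sqrt(125) = 10*sqrt(5)

-12*sqrt(5) + 8*sqrt(15)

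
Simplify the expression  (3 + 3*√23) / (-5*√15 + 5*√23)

(3*√15 + 3*√23 + 3*√345 + 69)/40

Multiply numerator and denominator by 5*√15 + 5*√23.
Denominator becomes 200; numerator becomes 15*√15 + 15*√23 + 15*√345 + 345.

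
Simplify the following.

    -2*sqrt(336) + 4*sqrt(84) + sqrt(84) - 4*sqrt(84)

-6*sqrt(21)

2*sqrt(336) = 8*sqrt(21); 4*sqrt(84) = 8*sqrt(21); sqrt(84) = 2*sqrt(21); 4*sqrt(84) = 8*sqrt(21)
Combine: (-8 + 8 + 2 - 8)·sqrt(21) = -6*sqrt(21)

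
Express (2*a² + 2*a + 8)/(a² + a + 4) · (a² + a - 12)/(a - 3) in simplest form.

2*a + 8

Factor: 2*a² + 2*a + 8 = 2·(a² + a + 4);  a² + a - 12 = (a - 3)·(a + 4)
Cancel the common factors (a² + a + 4), (a - 3).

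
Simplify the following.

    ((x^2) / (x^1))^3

x^3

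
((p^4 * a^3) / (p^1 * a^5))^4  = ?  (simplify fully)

Inside the bracket: p^3 * (a^-2)
Raise to the power 4: p^12 * (a^-8)

p^12/a^8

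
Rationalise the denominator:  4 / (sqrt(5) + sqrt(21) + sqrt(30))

Group as (sqrt(5) + sqrt(21)) + sqrt(30); multiply by (sqrt(5) + sqrt(21)) - sqrt(30), then rationalise the remaining surd.

(-30*sqrt(14) - 4*sqrt(30) + 14*sqrt(21) + 46*sqrt(5))/101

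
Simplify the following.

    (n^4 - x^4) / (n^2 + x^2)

n^2 - x^2

Difference of fourth powers: factor out (n^2 + x^2).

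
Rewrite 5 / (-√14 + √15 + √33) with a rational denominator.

(-85*√14 - 10*√33 + 80*√15 + 15*√770)/412

Group as (√15 + √33) - √14; multiply by (√15 + √33) + √14, then rationalise the remaining surd.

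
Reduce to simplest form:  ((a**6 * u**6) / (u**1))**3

a**18*u**15

Inside the bracket: a**6 * u**5
Raise to the power 3: a**18 * u**15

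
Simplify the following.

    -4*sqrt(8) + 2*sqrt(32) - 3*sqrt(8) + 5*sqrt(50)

19*sqrt(2)

4*sqrt(8) = 8*sqrt(2); 2*sqrt(32) = 8*sqrt(2); 3*sqrt(8) = 6*sqrt(2); 5*sqrt(50) = 25*sqrt(2)
Combine: (-8 + 8 - 6 + 25)·sqrt(2) = 19*sqrt(2)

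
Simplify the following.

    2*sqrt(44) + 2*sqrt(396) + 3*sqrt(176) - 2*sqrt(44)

24*sqrt(11)

2*sqrt(44) = 4*sqrt(11); 2*sqrt(396) = 12*sqrt(11); 3*sqrt(176) = 12*sqrt(11); 2*sqrt(44) = 4*sqrt(11)
Combine: (4 + 12 + 12 - 4)·sqrt(11) = 24*sqrt(11)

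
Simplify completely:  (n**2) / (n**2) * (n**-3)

Quotient: 1
Multiply by (n**-3): add exponents.

n**(-3)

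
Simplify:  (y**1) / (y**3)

y**(-2)

Quotient: (y**-2)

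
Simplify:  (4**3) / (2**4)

4**3 = 2**6; 2**4 = 2**4
Combine exponents: 2**2

2**2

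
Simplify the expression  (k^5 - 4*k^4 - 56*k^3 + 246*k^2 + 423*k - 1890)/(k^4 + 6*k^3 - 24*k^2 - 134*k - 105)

Factor: k^5 - 4*k^4 - 56*k^3 + 246*k^2 + 423*k - 1890 = (k - 6)*(k + 7)*(k + 3)*(k - 3)*(k - 5);  k^4 + 6*k^3 - 24*k^2 - 134*k - 105 = (k - 5)*(k + 1)*(k + 7)*(k + 3)
Cancel the common factors (k + 3), (k - 5), (k + 7).

(k^2 - 9*k + 18)/(k + 1)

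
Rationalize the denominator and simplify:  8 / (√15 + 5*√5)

(-4*√15 + 20*√5)/55

Multiply numerator and denominator by -√15 + 5*√5.
Denominator becomes 110; numerator becomes -8*√15 + 40*√5.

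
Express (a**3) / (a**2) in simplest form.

Quotient: a**1

a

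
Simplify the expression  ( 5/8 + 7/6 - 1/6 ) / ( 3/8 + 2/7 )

Numerator: 5/8 + 7/6 - 1/6 = 13/8
Denominator: 3/8 + 2/7 = 37/56
Divide: (13/8) · (56/37) = 91/37

91/37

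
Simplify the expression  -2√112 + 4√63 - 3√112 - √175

2√112 = 8*√7; 4√63 = 12*√7; 3√112 = 12*√7; √175 = 5*√7
Combine: (-8 + 12 - 12 - 5)·√7 = -13*√7

-13*√7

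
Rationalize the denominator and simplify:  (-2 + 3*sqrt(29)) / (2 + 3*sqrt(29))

Multiply numerator and denominator by -3*sqrt(29) + 2.
Denominator becomes -257; numerator becomes -265 + 12*sqrt(29).

(-12*sqrt(29) + 265)/257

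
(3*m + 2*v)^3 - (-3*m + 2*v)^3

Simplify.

54*m^3 + 72*m*v^2

Binomially expand both and collect terms in (2*v), (3*m).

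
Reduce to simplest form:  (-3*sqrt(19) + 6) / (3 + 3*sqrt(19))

Multiply numerator and denominator by -3*sqrt(19) + 3.
Denominator becomes -162; numerator becomes -27*sqrt(19) + 189.

(-7 + sqrt(19))/6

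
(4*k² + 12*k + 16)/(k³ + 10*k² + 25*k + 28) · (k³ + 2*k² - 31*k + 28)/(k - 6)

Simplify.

(4*k² - 20*k + 16)/(k - 6)

Factor: 4*k² + 12*k + 16 = 4·(k² + 3*k + 4);  k³ + 10*k² + 25*k + 28 = (k² + 3*k + 4)·(k + 7);  k³ + 2*k² - 31*k + 28 = (k - 1)·(k + 7)·(k - 4)
Cancel the common factors (k² + 3*k + 4), (k + 7).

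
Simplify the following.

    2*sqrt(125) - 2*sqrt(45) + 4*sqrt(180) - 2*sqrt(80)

20*sqrt(5)

2*sqrt(125) = 10*sqrt(5); 2*sqrt(45) = 6*sqrt(5); 4*sqrt(180) = 24*sqrt(5); 2*sqrt(80) = 8*sqrt(5)
Combine: (10 - 6 + 24 - 8)·sqrt(5) = 20*sqrt(5)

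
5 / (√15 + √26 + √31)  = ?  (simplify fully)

Group as (√26 + √31) + √15; multiply by (√26 + √31) - √15, then rationalise the remaining surd.

(-√12090 + 5*√31 + 10*√26 + 21*√15)/146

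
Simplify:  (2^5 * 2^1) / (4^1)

2^5 = 2^5; 2^1 = 2^1; 4^1 = 2^2
Combine exponents: 2^4

2^4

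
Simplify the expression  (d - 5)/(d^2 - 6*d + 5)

Factor: d^2 - 6*d + 5 = (d - 5)*(d - 1)
Cancel the common factor (d - 5).

1/(d - 1)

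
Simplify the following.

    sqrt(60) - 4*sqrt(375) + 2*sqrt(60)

-14*sqrt(15)

sqrt(60) = 2*sqrt(15); 4*sqrt(375) = 20*sqrt(15); 2*sqrt(60) = 4*sqrt(15)
Combine: (2 - 20 + 4)·sqrt(15) = -14*sqrt(15)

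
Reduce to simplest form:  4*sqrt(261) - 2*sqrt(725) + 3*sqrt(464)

14*sqrt(29)

4*sqrt(261) = 12*sqrt(29); 2*sqrt(725) = 10*sqrt(29); 3*sqrt(464) = 12*sqrt(29)
Combine: (12 - 10 + 12)·sqrt(29) = 14*sqrt(29)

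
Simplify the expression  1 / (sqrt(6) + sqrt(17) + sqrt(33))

(-3*sqrt(374) - 5*sqrt(33) + 11*sqrt(17) + 22*sqrt(6))/154

Group as (sqrt(6) + sqrt(33)) + sqrt(17); multiply by (sqrt(6) + sqrt(33)) - sqrt(17), then rationalise the remaining surd.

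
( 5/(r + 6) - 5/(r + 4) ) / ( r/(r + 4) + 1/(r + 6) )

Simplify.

-10/(r**2 + 7*r + 4)

Numerator: 5/(r + 6) - 5/(r + 4) = -10/(r**2 + 10*r + 24)
Denominator: r/(r + 4) + 1/(r + 6) = (r**2 + 7*r + 4)/(r**2 + 10*r + 24)
Divide: (-10/(r**2 + 10*r + 24)) · ((r**2 + 10*r + 24)/(r**2 + 7*r + 4)) = -10/(r**2 + 7*r + 4)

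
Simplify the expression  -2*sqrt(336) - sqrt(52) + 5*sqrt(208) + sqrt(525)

-3*sqrt(21) + 18*sqrt(13)

2*sqrt(336) = 8*sqrt(21); sqrt(52) = 2*sqrt(13); 5*sqrt(208) = 20*sqrt(13); sqrt(525) = 5*sqrt(21)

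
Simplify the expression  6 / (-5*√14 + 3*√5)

(-30*√14 - 18*√5)/305

Multiply numerator and denominator by 3*√5 + 5*√14.
Denominator becomes -305; numerator becomes 18*√5 + 30*√14.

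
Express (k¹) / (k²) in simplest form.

1/k

Quotient: (k^-1)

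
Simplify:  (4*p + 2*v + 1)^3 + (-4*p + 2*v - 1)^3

Write as f((2*v),(4*p + 1)) + f((2*v),-(4*p + 1)) and expand.

4*v*(48*p^2 + 24*p + 4*v^2 + 3)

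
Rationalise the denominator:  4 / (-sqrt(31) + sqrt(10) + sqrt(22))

(-4*sqrt(31) + 76*sqrt(22) + 172*sqrt(10) + 16*sqrt(1705))/879

Group as (sqrt(10) + sqrt(22)) - sqrt(31); multiply by (sqrt(10) + sqrt(22)) + sqrt(31), then rationalise the remaining surd.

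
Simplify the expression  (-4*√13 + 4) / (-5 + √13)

Multiply numerator and denominator by -5 - √13.
Denominator becomes 12; numerator becomes 32 + 16*√13.

(8 + 4*√13)/3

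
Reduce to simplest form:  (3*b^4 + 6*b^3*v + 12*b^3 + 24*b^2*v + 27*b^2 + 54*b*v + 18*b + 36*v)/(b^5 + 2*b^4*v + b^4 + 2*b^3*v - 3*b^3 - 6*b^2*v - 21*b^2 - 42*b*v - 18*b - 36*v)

Factor: 3*b^4 + 6*b^3*v + 12*b^3 + 24*b^2*v + 27*b^2 + 54*b*v + 18*b + 36*v = 3*(b + 2*v)*(b^2 + 3*b + 6)*(b + 1);  b^5 + 2*b^4*v + b^4 + 2*b^3*v - 3*b^3 - 6*b^2*v - 21*b^2 - 42*b*v - 18*b - 36*v = (b - 3)*(b + 1)*(b + 2*v)*(b^2 + 3*b + 6)
Cancel the common factors (b^2 + 3*b + 6), (b + 1), (b + 2*v).

3/(b - 3)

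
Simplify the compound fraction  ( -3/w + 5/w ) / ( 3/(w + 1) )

Numerator: -3/w + 5/w = 2/w
Denominator: 3/(w + 1) = 3/(w + 1)
Divide: (2/w) · (w/3 + 1/3) = (2*w + 2)/(3*w)

(2*w + 2)/(3*w)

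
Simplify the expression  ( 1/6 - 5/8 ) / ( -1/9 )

33/8

Numerator: 1/6 - 5/8 = -11/24
Denominator: -1/9 = -1/9
Divide: (-11/24) · (-9) = 33/8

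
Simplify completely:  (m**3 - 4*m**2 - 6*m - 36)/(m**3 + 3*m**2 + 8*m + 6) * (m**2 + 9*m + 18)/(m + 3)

Factor: m**3 - 4*m**2 - 6*m - 36 = (m - 6)*(m**2 + 2*m + 6);  m**3 + 3*m**2 + 8*m + 6 = (m + 1)*(m**2 + 2*m + 6);  m**2 + 9*m + 18 = (m + 3)*(m + 6)
Cancel the common factors (m**2 + 2*m + 6), (m + 3).

(m**2 - 36)/(m + 1)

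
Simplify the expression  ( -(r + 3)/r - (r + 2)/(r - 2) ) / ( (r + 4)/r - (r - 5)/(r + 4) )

(-2*r^3 - 11*r^2 - 6*r + 24)/(13*r^2 - 10*r - 32)

Numerator: -(r + 3)/r - (r + 2)/(r - 2) = (-2*r^2 - 3*r + 6)/(r^2 - 2*r)
Denominator: (r + 4)/r - (r - 5)/(r + 4) = (13*r + 16)/(r^2 + 4*r)
Divide: ((-2*r^2 - 3*r + 6)/(r^2 - 2*r)) · ((r^2 + 4*r)/(13*r + 16)) = (-2*r^3 - 11*r^2 - 6*r + 24)/(13*r^2 - 10*r - 32)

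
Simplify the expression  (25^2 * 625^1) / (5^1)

5^7

25^2 = 5^4; 625^1 = 5^4; 5^1 = 5^1
Combine exponents: 5^7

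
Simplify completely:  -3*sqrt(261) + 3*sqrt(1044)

9*sqrt(29)

3*sqrt(261) = 9*sqrt(29); 3*sqrt(1044) = 18*sqrt(29)
Combine: (-9 + 18)·sqrt(29) = 9*sqrt(29)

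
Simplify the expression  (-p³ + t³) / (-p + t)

t^3 - p^3 = (-p + t)(p² + p*t + t²).

p² + p*t + t²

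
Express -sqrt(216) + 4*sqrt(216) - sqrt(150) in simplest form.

13*sqrt(6)

sqrt(216) = 6*sqrt(6); 4*sqrt(216) = 24*sqrt(6); sqrt(150) = 5*sqrt(6)
Combine: (-6 + 24 - 5)·sqrt(6) = 13*sqrt(6)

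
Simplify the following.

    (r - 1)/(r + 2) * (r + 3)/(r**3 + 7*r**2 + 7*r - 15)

1/(r**2 + 7*r + 10)

Factor: r**3 + 7*r**2 + 7*r - 15 = (r - 1)*(r + 5)*(r + 3)
Cancel the common factors (r - 1), (r + 3).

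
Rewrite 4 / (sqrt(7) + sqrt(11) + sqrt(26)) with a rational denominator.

(-2*sqrt(2002) - 8*sqrt(26) + 22*sqrt(11) + 30*sqrt(7))/61

Group as (sqrt(11) + sqrt(26)) + sqrt(7); multiply by (sqrt(11) + sqrt(26)) - sqrt(7), then rationalise the remaining surd.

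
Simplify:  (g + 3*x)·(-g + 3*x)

-g² + 9*x²

Difference of squares with P = 3*x, Q = g.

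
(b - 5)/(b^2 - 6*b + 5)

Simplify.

Factor: b^2 - 6*b + 5 = (b - 5)*(b - 1)
Cancel the common factor (b - 5).

1/(b - 1)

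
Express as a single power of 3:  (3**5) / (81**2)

3**(-3)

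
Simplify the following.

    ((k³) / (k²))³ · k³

k⁶

Inside the bracket: k¹
Raise to the power 3: k³
Multiply by k³: add exponents.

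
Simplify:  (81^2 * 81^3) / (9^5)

81^2 = 3^8; 81^3 = 3^12; 9^5 = 3^10
Combine exponents: 3^10

3^10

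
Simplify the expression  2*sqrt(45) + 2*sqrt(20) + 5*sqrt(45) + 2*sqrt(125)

2*sqrt(45) = 6*sqrt(5); 2*sqrt(20) = 4*sqrt(5); 5*sqrt(45) = 15*sqrt(5); 2*sqrt(125) = 10*sqrt(5)
Combine: (6 + 4 + 15 + 10)·sqrt(5) = 35*sqrt(5)

35*sqrt(5)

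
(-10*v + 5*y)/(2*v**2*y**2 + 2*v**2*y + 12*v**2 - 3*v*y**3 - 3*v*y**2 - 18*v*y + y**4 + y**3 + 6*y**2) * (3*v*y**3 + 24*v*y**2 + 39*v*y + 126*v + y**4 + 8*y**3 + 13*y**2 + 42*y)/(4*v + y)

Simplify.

Factor: -10*v + 5*y = 5*(-2*v + y);  2*v**2*y**2 + 2*v**2*y + 12*v**2 - 3*v*y**3 - 3*v*y**2 - 18*v*y + y**4 + y**3 + 6*y**2 = (-v + y)*(-2*v + y)*(y**2 + y + 6);  3*v*y**3 + 24*v*y**2 + 39*v*y + 126*v + y**4 + 8*y**3 + 13*y**2 + 42*y = (y**2 + y + 6)*(y + 7)*(3*v + y)
Cancel the common factors (y**2 + y + 6), (-2*v + y).

(15*v*y + 105*v + 5*y**2 + 35*y)/(-4*v**2 + 3*v*y + y**2)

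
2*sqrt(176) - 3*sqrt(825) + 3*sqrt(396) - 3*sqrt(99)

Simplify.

2*sqrt(176) = 8*sqrt(11); 3*sqrt(825) = 15*sqrt(33); 3*sqrt(396) = 18*sqrt(11); 3*sqrt(99) = 9*sqrt(11)

-15*sqrt(33) + 17*sqrt(11)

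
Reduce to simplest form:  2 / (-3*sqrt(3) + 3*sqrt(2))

(-2*sqrt(3) - 2*sqrt(2))/3

Multiply numerator and denominator by 3*sqrt(2) + 3*sqrt(3).
Denominator becomes -9; numerator becomes 6*sqrt(2) + 6*sqrt(3).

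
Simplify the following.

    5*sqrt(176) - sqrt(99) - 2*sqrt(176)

9*sqrt(11)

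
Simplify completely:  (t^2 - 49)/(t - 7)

Factor: t^2 - 49 = (t + 7)*(t - 7)
Cancel the common factor (t - 7).

t + 7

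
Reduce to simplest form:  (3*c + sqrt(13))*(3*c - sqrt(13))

9*c**2 - 13

Difference of squares with P = 3*c, Q = sqrt(13).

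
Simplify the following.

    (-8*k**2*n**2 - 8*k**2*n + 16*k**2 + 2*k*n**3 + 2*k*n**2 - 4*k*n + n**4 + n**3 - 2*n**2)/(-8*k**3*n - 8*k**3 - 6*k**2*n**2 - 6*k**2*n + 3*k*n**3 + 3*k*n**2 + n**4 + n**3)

Factor: -8*k**2*n**2 - 8*k**2*n + 16*k**2 + 2*k*n**3 + 2*k*n**2 - 4*k*n + n**4 + n**3 - 2*n**2 = (n - 1)*(-2*k + n)*(n + 2)*(4*k + n);  -8*k**3*n - 8*k**3 - 6*k**2*n**2 - 6*k**2*n + 3*k*n**3 + 3*k*n**2 + n**4 + n**3 = (n + 1)*(4*k + n)*(-2*k + n)*(k + n)
Cancel the common factors (-2*k + n), (4*k + n).

(n**2 + n - 2)/(k*n + k + n**2 + n)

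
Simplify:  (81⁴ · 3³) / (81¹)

3^15

81⁴ = 3^16; 3³ = 3^3; 81¹ = 3^4
Combine exponents: 3^15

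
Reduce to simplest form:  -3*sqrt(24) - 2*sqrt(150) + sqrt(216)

3*sqrt(24) = 6*sqrt(6); 2*sqrt(150) = 10*sqrt(6); sqrt(216) = 6*sqrt(6)
Combine: (-6 - 10 + 6)·sqrt(6) = -10*sqrt(6)

-10*sqrt(6)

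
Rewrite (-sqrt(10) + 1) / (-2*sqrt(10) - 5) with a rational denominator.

Multiply numerator and denominator by -5 + 2*sqrt(10).
Denominator becomes -15; numerator becomes -25 + 7*sqrt(10).

(-7*sqrt(10) + 25)/15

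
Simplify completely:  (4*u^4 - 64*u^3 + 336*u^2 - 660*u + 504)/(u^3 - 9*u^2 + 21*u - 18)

Factor: 4*u^4 - 64*u^3 + 336*u^2 - 660*u + 504 = 4*(u - 7)*(u^2 - 3*u + 3)*(u - 6);  u^3 - 9*u^2 + 21*u - 18 = (u - 6)*(u^2 - 3*u + 3)
Cancel the common factors (u^2 - 3*u + 3), (u - 6).

4*u - 28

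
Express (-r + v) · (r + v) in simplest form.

(v+r)(v-r) = -r² + v².

-r² + v²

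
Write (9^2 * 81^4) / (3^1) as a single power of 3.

9^2 = 3^4; 81^4 = 3^16; 3^1 = 3^1
Combine exponents: 3^19

3^19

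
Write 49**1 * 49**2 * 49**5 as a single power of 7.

49**1 = 7**2; 49**2 = 7**4; 49**5 = 7**10
Combine exponents: 7**16

7**16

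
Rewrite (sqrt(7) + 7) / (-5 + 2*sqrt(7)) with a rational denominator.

(49 + 19*sqrt(7))/3

Multiply numerator and denominator by -2*sqrt(7) - 5.
Denominator becomes -3; numerator becomes -19*sqrt(7) - 49.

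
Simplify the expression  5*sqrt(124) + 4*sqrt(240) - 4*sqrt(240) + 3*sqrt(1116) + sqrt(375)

5*sqrt(124) = 10*sqrt(31); 4*sqrt(240) = 16*sqrt(15); 4*sqrt(240) = 16*sqrt(15); 3*sqrt(1116) = 18*sqrt(31); sqrt(375) = 5*sqrt(15)

5*sqrt(15) + 28*sqrt(31)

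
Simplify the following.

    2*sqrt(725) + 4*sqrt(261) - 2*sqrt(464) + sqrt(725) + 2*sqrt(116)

2*sqrt(725) = 10*sqrt(29); 4*sqrt(261) = 12*sqrt(29); 2*sqrt(464) = 8*sqrt(29); sqrt(725) = 5*sqrt(29); 2*sqrt(116) = 4*sqrt(29)
Combine: (10 + 12 - 8 + 5 + 4)·sqrt(29) = 23*sqrt(29)

23*sqrt(29)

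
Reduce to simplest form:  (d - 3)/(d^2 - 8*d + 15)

1/(d - 5)

Factor: d^2 - 8*d + 15 = (d - 3)*(d - 5)
Cancel the common factor (d - 3).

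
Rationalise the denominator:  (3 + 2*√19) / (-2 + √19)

Multiply numerator and denominator by -√19 - 2.
Denominator becomes -15; numerator becomes -44 - 7*√19.

(7*√19 + 44)/15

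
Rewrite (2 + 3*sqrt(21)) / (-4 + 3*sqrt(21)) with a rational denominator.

(18*sqrt(21) + 197)/173

Multiply numerator and denominator by -3*sqrt(21) - 4.
Denominator becomes -173; numerator becomes -197 - 18*sqrt(21).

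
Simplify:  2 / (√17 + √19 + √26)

Group as (√17 + √26) + √19; multiply by (√17 + √26) - √19, then rationalise the remaining surd.

(-√8398 + 5*√26 + 12*√19 + 14*√17)/298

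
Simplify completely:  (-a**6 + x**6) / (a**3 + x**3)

-a**3 + x**3

Factor x**6 - a**6 and cancel (a**3 + x**3).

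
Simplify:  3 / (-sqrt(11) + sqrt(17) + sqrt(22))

Group as (sqrt(17) + sqrt(22)) - sqrt(11); multiply by (sqrt(17) + sqrt(22)) + sqrt(11), then rationalise the remaining surd.

(-42*sqrt(11) + 9*sqrt(22) + 24*sqrt(17) + 33*sqrt(34))/356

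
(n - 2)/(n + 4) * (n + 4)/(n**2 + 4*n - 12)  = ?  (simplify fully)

Factor: n**2 + 4*n - 12 = (n - 2)*(n + 6)
Cancel the common factors (n + 4), (n - 2).

1/(n + 6)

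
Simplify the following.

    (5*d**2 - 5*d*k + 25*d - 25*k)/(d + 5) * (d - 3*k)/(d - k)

Factor: 5*d**2 - 5*d*k + 25*d - 25*k = 5*(d - k)*(d + 5)
Cancel the common factors (d - k), (d + 5).

5*d - 15*k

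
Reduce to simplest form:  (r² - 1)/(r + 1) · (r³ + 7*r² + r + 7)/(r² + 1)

Factor: r² - 1 = (r + 1)·(r - 1);  r³ + 7*r² + r + 7 = (r² + 1)·(r + 7)
Cancel the common factors (r² + 1), (r + 1).

r² + 6*r - 7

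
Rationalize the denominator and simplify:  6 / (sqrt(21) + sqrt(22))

-6*sqrt(21) + 6*sqrt(22)

Multiply numerator and denominator by -sqrt(21) + sqrt(22).
Denominator becomes 1; numerator becomes -6*sqrt(21) + 6*sqrt(22).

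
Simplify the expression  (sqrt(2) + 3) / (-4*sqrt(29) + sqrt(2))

(-12*sqrt(29) - 4*sqrt(58) - 3*sqrt(2) - 2)/462

Multiply numerator and denominator by sqrt(2) + 4*sqrt(29).
Denominator becomes -462; numerator becomes 2 + 3*sqrt(2) + 4*sqrt(58) + 12*sqrt(29).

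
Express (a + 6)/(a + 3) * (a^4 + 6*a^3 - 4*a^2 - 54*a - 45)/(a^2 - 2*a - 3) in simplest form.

a^2 + 11*a + 30

Factor: a^4 + 6*a^3 - 4*a^2 - 54*a - 45 = (a + 5)*(a - 3)*(a + 1)*(a + 3);  a^2 - 2*a - 3 = (a - 3)*(a + 1)
Cancel the common factors (a + 3), (a - 3), (a + 1).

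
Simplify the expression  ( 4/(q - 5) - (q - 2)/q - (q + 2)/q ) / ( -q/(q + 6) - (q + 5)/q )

Numerator: 4/(q - 5) - (q - 2)/q - (q + 2)/q = (-2*q + 14)/(q - 5)
Denominator: -q/(q + 6) - (q + 5)/q = (-2*q² - 11*q - 30)/(q² + 6*q)
Divide: ((-2*q + 14)/(q - 5)) · ((q² + 6*q)/(-2*q² - 11*q - 30)) = (2*q³ - 2*q² - 84*q)/(2*q³ + q² - 25*q - 150)

(2*q³ - 2*q² - 84*q)/(2*q³ + q² - 25*q - 150)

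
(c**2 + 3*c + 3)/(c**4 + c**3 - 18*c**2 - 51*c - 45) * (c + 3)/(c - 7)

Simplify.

1/(c**2 - 12*c + 35)

Factor: c**4 + c**3 - 18*c**2 - 51*c - 45 = (c + 3)*(c**2 + 3*c + 3)*(c - 5)
Cancel the common factors (c**2 + 3*c + 3), (c + 3).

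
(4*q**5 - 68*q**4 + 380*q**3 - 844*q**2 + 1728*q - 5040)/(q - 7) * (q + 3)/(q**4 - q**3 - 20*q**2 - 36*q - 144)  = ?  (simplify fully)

Factor: 4*q**5 - 68*q**4 + 380*q**3 - 844*q**2 + 1728*q - 5040 = 4*(q**2 + q + 6)*(q - 5)*(q - 6)*(q - 7);  q**4 - q**3 - 20*q**2 - 36*q - 144 = (q**2 + q + 6)*(q + 4)*(q - 6)
Cancel the common factors (q**2 + q + 6), (q - 6), (q - 7).

(4*q**2 - 8*q - 60)/(q + 4)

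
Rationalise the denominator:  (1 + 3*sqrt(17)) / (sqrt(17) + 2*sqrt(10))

Multiply numerator and denominator by -2*sqrt(10) + sqrt(17).
Denominator becomes -23; numerator becomes -6*sqrt(170) - 2*sqrt(10) + sqrt(17) + 51.

(-51 - sqrt(17) + 2*sqrt(10) + 6*sqrt(170))/23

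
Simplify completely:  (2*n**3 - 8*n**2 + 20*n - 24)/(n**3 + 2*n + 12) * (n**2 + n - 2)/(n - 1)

Factor: 2*n**3 - 8*n**2 + 20*n - 24 = 2*(n - 2)*(n**2 - 2*n + 6);  n**3 + 2*n + 12 = (n**2 - 2*n + 6)*(n + 2);  n**2 + n - 2 = (n - 1)*(n + 2)
Cancel the common factors (n**2 - 2*n + 6), (n - 1), (n + 2).

2*n - 4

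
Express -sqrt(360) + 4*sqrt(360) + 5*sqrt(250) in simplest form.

sqrt(360) = 6*sqrt(10); 4*sqrt(360) = 24*sqrt(10); 5*sqrt(250) = 25*sqrt(10)
Combine: (-6 + 24 + 25)·sqrt(10) = 43*sqrt(10)

43*sqrt(10)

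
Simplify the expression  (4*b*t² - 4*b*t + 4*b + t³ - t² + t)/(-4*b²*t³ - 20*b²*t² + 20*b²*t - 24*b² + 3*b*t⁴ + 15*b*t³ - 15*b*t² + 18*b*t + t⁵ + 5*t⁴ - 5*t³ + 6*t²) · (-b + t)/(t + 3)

1/(t² + 9*t + 18)

Factor: 4*b*t² - 4*b*t + 4*b + t³ - t² + t = (t² - t + 1)·(4*b + t);  -4*b²*t³ - 20*b²*t² + 20*b²*t - 24*b² + 3*b*t⁴ + 15*b*t³ - 15*b*t² + 18*b*t + t⁵ + 5*t⁴ - 5*t³ + 6*t² = (-b + t)·(t + 6)·(t² - t + 1)·(4*b + t)
Cancel the common factors (t² - t + 1), (-b + t), (4*b + t).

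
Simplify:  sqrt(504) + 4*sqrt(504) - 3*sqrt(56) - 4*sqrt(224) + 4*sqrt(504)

sqrt(504) = 6*sqrt(14); 4*sqrt(504) = 24*sqrt(14); 3*sqrt(56) = 6*sqrt(14); 4*sqrt(224) = 16*sqrt(14); 4*sqrt(504) = 24*sqrt(14)
Combine: (6 + 24 - 6 - 16 + 24)·sqrt(14) = 32*sqrt(14)

32*sqrt(14)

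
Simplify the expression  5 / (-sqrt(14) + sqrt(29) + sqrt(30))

(-45*sqrt(14) + 13*sqrt(30) + 15*sqrt(29) + 4*sqrt(3045))/291

Group as (sqrt(29) + sqrt(30)) - sqrt(14); multiply by (sqrt(29) + sqrt(30)) + sqrt(14), then rationalise the remaining surd.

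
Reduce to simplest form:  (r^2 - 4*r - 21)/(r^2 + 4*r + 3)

Factor: r^2 - 4*r - 21 = (r + 3)*(r - 7);  r^2 + 4*r + 3 = (r + 3)*(r + 1)
Cancel the common factor (r + 3).

(r - 7)/(r + 1)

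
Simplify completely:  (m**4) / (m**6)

m**(-2)

Quotient: (m**-2)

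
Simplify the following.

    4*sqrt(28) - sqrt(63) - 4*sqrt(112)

4*sqrt(28) = 8*sqrt(7); sqrt(63) = 3*sqrt(7); 4*sqrt(112) = 16*sqrt(7)
Combine: (8 - 3 - 16)·sqrt(7) = -11*sqrt(7)

-11*sqrt(7)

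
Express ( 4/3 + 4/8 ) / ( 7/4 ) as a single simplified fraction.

Numerator: 4/3 + 4/8 = 11/6
Denominator: 7/4 = 7/4
Divide: (11/6) · (4/7) = 22/21

22/21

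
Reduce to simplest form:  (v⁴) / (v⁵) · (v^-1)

Quotient: (v^-1)
Multiply by (v^-1): add exponents.

v^(-2)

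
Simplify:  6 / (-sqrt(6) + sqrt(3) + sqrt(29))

(-48*sqrt(3) - 9*sqrt(58) + 39*sqrt(6) + 30*sqrt(29))/82

Group as (sqrt(3) + sqrt(29)) - sqrt(6); multiply by (sqrt(3) + sqrt(29)) + sqrt(6), then rationalise the remaining surd.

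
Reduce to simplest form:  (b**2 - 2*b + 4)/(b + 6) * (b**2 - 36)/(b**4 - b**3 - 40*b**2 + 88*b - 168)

Factor: b**2 - 36 = (b + 6)*(b - 6);  b**4 - b**3 - 40*b**2 + 88*b - 168 = (b - 6)*(b + 7)*(b**2 - 2*b + 4)
Cancel the common factors (b**2 - 2*b + 4), (b - 6), (b + 6).

1/(b + 7)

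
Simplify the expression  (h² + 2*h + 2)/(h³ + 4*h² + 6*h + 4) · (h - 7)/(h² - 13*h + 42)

Factor: h³ + 4*h² + 6*h + 4 = (h² + 2*h + 2)·(h + 2);  h² - 13*h + 42 = (h - 6)·(h - 7)
Cancel the common factors (h² + 2*h + 2), (h - 7).

1/(h² - 4*h - 12)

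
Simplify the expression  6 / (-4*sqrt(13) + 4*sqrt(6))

(-3*sqrt(13) - 3*sqrt(6))/14

Multiply numerator and denominator by 4*sqrt(6) + 4*sqrt(13).
Denominator becomes -112; numerator becomes 24*sqrt(6) + 24*sqrt(13).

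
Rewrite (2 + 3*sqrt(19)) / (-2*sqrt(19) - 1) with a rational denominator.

Multiply numerator and denominator by -1 + 2*sqrt(19).
Denominator becomes -75; numerator becomes sqrt(19) + 112.

(-112 - sqrt(19))/75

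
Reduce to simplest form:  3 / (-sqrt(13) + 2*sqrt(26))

Multiply numerator and denominator by sqrt(13) + 2*sqrt(26).
Denominator becomes 91; numerator becomes 3*sqrt(13) + 6*sqrt(26).

(3*sqrt(13) + 6*sqrt(26))/91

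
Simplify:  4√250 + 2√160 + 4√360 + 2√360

4√250 = 20*√10; 2√160 = 8*√10; 4√360 = 24*√10; 2√360 = 12*√10
Combine: (20 + 8 + 24 + 12)·√10 = 64*√10

64*√10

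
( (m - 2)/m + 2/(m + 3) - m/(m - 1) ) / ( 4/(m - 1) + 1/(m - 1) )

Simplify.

(-m^2 - 9*m + 6)/(5*m^2 + 15*m)

Numerator: (m - 2)/m + 2/(m + 3) - m/(m - 1) = (-m^2 - 9*m + 6)/(m^3 + 2*m^2 - 3*m)
Denominator: 4/(m - 1) + 1/(m - 1) = 5/(m - 1)
Divide: ((-m^2 - 9*m + 6)/(m^3 + 2*m^2 - 3*m)) · (m/5 - 1/5) = (-m^2 - 9*m + 6)/(5*m^2 + 15*m)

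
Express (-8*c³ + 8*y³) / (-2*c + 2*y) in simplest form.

4*c² + 4*c*y + 4*y²

(2*y)^3 - (2*c)^3 = (-2*c + 2*y)(4*c² + 4*c*y + 4*y²).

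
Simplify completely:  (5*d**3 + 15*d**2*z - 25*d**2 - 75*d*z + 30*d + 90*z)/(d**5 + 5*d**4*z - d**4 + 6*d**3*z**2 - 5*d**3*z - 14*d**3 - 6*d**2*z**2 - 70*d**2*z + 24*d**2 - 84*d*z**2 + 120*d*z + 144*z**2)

5/(d**2 + 2*d*z + 4*d + 8*z)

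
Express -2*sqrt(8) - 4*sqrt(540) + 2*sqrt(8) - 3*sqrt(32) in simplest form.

-24*sqrt(15) - 12*sqrt(2)

2*sqrt(8) = 4*sqrt(2); 4*sqrt(540) = 24*sqrt(15); 2*sqrt(8) = 4*sqrt(2); 3*sqrt(32) = 12*sqrt(2)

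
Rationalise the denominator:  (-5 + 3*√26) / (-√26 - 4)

Multiply numerator and denominator by -4 + √26.
Denominator becomes -10; numerator becomes -17*√26 + 98.

(-98 + 17*√26)/10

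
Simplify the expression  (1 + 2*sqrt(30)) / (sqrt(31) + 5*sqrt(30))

Multiply numerator and denominator by -sqrt(31) + 5*sqrt(30).
Denominator becomes 719; numerator becomes -2*sqrt(930) - sqrt(31) + 5*sqrt(30) + 300.

(-2*sqrt(930) - sqrt(31) + 5*sqrt(30) + 300)/719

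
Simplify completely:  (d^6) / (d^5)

d

Quotient: d^1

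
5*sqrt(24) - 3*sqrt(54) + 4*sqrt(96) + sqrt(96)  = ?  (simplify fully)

21*sqrt(6)

5*sqrt(24) = 10*sqrt(6); 3*sqrt(54) = 9*sqrt(6); 4*sqrt(96) = 16*sqrt(6); sqrt(96) = 4*sqrt(6)
Combine: (10 - 9 + 16 + 4)·sqrt(6) = 21*sqrt(6)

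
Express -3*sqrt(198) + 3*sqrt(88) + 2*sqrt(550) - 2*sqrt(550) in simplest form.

-3*sqrt(22)

3*sqrt(198) = 9*sqrt(22); 3*sqrt(88) = 6*sqrt(22); 2*sqrt(550) = 10*sqrt(22); 2*sqrt(550) = 10*sqrt(22)
Combine: (-9 + 6 + 10 - 10)·sqrt(22) = -3*sqrt(22)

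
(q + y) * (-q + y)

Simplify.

-q^2 + y^2

Pair the conjugate factors: (y+q)(y-q) = -q^2 + y^2.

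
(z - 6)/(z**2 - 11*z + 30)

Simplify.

1/(z - 5)

Factor: z**2 - 11*z + 30 = (z - 6)*(z - 5)
Cancel the common factor (z - 6).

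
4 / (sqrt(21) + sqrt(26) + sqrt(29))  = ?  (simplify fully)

Group as (sqrt(21) + sqrt(29)) + sqrt(26); multiply by (sqrt(21) + sqrt(29)) - sqrt(26), then rationalise the remaining surd.

(-2*sqrt(15834) + 18*sqrt(29) + 24*sqrt(26) + 34*sqrt(21))/465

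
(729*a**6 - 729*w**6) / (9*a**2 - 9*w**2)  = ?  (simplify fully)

81*a**4 + 81*a**2*w**2 + 81*w**4

Factor (3*a)**6 - (3*w)**6 and cancel (9*a**2 - 9*w**2).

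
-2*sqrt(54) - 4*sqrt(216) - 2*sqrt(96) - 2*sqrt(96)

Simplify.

2*sqrt(54) = 6*sqrt(6); 4*sqrt(216) = 24*sqrt(6); 2*sqrt(96) = 8*sqrt(6); 2*sqrt(96) = 8*sqrt(6)
Combine: (-6 - 24 - 8 - 8)·sqrt(6) = -46*sqrt(6)

-46*sqrt(6)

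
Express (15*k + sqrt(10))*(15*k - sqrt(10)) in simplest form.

225*k**2 - 10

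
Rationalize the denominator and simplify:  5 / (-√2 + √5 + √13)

(-40*√2 - 15*√13 + 25*√5 + 5*√130)/2

Group as (√5 + √13) - √2; multiply by (√5 + √13) + √2, then rationalise the remaining surd.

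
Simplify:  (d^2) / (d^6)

Quotient: (d^-4)

d^(-4)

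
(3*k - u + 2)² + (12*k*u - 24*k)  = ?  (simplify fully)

(3*k + u - 2)²

After expansion: 9*k² + 6*k*u - 12*k + u² - 4*u + 4 — a perfect-square trinomial.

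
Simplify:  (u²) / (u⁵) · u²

1/u

Quotient: (u^-3)
Multiply by u²: add exponents.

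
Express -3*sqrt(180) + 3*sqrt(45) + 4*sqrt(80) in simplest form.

3*sqrt(180) = 18*sqrt(5); 3*sqrt(45) = 9*sqrt(5); 4*sqrt(80) = 16*sqrt(5)
Combine: (-18 + 9 + 16)·sqrt(5) = 7*sqrt(5)

7*sqrt(5)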